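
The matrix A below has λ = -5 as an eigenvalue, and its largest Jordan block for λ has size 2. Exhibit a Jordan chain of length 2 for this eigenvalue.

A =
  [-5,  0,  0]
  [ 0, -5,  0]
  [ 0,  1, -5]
A Jordan chain for λ = -5 of length 2:
v_1 = (0, 0, 1)ᵀ
v_2 = (0, 1, 0)ᵀ

Let N = A − (-5)·I. We want v_2 with N^2 v_2 = 0 but N^1 v_2 ≠ 0; then v_{j-1} := N · v_j for j = 2, …, 2.

Pick v_2 = (0, 1, 0)ᵀ.
Then v_1 = N · v_2 = (0, 0, 1)ᵀ.

Sanity check: (A − (-5)·I) v_1 = (0, 0, 0)ᵀ = 0. ✓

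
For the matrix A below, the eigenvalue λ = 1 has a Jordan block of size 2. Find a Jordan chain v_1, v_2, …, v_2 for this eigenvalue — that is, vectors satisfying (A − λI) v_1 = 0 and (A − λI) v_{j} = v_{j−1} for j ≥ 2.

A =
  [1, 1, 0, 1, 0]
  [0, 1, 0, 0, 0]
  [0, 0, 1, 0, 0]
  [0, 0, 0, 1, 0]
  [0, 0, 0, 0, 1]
A Jordan chain for λ = 1 of length 2:
v_1 = (1, 0, 0, 0, 0)ᵀ
v_2 = (0, 1, 0, 0, 0)ᵀ

Let N = A − (1)·I. We want v_2 with N^2 v_2 = 0 but N^1 v_2 ≠ 0; then v_{j-1} := N · v_j for j = 2, …, 2.

Pick v_2 = (0, 1, 0, 0, 0)ᵀ.
Then v_1 = N · v_2 = (1, 0, 0, 0, 0)ᵀ.

Sanity check: (A − (1)·I) v_1 = (0, 0, 0, 0, 0)ᵀ = 0. ✓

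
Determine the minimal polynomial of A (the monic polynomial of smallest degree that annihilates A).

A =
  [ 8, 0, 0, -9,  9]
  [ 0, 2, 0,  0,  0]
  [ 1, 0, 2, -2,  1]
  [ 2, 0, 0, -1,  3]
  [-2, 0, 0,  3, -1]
x^2 - 4*x + 4

The characteristic polynomial is χ_A(x) = (x - 2)^5, so the eigenvalues are known. The minimal polynomial is
  m_A(x) = Π_λ (x − λ)^{k_λ}
where k_λ is the size of the *largest* Jordan block for λ (equivalently, the smallest k with (A − λI)^k v = 0 for every generalised eigenvector v of λ).

  λ = 2: largest Jordan block has size 2, contributing (x − 2)^2

So m_A(x) = (x - 2)^2 = x^2 - 4*x + 4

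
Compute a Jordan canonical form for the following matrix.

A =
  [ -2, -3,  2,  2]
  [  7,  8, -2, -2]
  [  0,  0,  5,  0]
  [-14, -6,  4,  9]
J_2(5) ⊕ J_1(5) ⊕ J_1(5)

The characteristic polynomial is
  det(x·I − A) = x^4 - 20*x^3 + 150*x^2 - 500*x + 625 = (x - 5)^4

Eigenvalues and multiplicities (the geometric multiplicity of λ is n − rank(A − λI), which equals the number of Jordan blocks for λ):
  λ = 5: algebraic multiplicity = 4, geometric multiplicity = 3

Determining the block sizes for each eigenvalue:
  λ = 5: 3 blocks summing to 4 forces exactly one block of size 2 and the rest size 1 → block sizes [2, 1, 1]

Assembling the blocks gives a Jordan form
J =
  [5, 1, 0, 0]
  [0, 5, 0, 0]
  [0, 0, 5, 0]
  [0, 0, 0, 5]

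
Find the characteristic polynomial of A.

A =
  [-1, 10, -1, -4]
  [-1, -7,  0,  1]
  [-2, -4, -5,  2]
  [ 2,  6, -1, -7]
x^4 + 20*x^3 + 150*x^2 + 500*x + 625

Expanding det(x·I − A) (e.g. by cofactor expansion or by noting that A is similar to its Jordan form J, which has the same characteristic polynomial as A) gives
  χ_A(x) = x^4 + 20*x^3 + 150*x^2 + 500*x + 625
which factors as (x + 5)^4. The eigenvalues (with algebraic multiplicities) are λ = -5 with multiplicity 4.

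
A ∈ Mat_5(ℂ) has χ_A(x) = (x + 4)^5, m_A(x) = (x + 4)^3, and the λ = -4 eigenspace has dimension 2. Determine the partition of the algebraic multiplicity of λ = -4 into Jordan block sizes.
Block sizes for λ = -4: [3, 2]

Step 1 — from the characteristic polynomial, algebraic multiplicity of λ = -4 is 5. From dim ker(A − (-4)·I) = 2, there are exactly 2 Jordan blocks for λ = -4.
Step 2 — from the minimal polynomial, the factor (x + 4)^3 tells us the largest block for λ = -4 has size 3.
Step 3 — with total size 5, 2 blocks, and largest block 3, the block sizes (in nonincreasing order) are [3, 2].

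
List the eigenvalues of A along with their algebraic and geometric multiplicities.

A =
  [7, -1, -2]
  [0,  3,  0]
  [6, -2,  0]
λ = 3: alg = 2, geom = 1; λ = 4: alg = 1, geom = 1

Step 1 — factor the characteristic polynomial to read off the algebraic multiplicities:
  χ_A(x) = (x - 4)*(x - 3)^2

Step 2 — compute geometric multiplicities via the rank-nullity identity g(λ) = n − rank(A − λI):
  rank(A − (3)·I) = 2, so dim ker(A − (3)·I) = n − 2 = 1
  rank(A − (4)·I) = 2, so dim ker(A − (4)·I) = n − 2 = 1

Summary:
  λ = 3: algebraic multiplicity = 2, geometric multiplicity = 1
  λ = 4: algebraic multiplicity = 1, geometric multiplicity = 1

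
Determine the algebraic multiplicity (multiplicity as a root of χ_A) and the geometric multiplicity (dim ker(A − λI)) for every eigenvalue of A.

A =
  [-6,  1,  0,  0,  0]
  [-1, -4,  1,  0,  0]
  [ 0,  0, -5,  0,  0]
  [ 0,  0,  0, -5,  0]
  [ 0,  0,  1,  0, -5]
λ = -5: alg = 5, geom = 3

Step 1 — factor the characteristic polynomial to read off the algebraic multiplicities:
  χ_A(x) = (x + 5)^5

Step 2 — compute geometric multiplicities via the rank-nullity identity g(λ) = n − rank(A − λI):
  rank(A − (-5)·I) = 2, so dim ker(A − (-5)·I) = n − 2 = 3

Summary:
  λ = -5: algebraic multiplicity = 5, geometric multiplicity = 3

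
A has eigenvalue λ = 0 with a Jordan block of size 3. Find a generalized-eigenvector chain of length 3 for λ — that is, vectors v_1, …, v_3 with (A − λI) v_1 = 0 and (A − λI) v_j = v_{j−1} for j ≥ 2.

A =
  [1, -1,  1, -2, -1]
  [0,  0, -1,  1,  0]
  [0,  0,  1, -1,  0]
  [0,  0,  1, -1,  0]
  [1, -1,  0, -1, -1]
A Jordan chain for λ = 0 of length 3:
v_1 = (1, 0, 0, 0, 1)ᵀ
v_2 = (1, -1, 1, 1, 0)ᵀ
v_3 = (0, 0, 1, 0, 0)ᵀ

Let N = A − (0)·I. We want v_3 with N^3 v_3 = 0 but N^2 v_3 ≠ 0; then v_{j-1} := N · v_j for j = 3, …, 2.

Pick v_3 = (0, 0, 1, 0, 0)ᵀ.
Then v_2 = N · v_3 = (1, -1, 1, 1, 0)ᵀ.
Then v_1 = N · v_2 = (1, 0, 0, 0, 1)ᵀ.

Sanity check: (A − (0)·I) v_1 = (0, 0, 0, 0, 0)ᵀ = 0. ✓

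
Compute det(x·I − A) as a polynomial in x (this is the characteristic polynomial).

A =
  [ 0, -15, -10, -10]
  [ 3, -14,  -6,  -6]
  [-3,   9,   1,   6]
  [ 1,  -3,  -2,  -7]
x^4 + 20*x^3 + 150*x^2 + 500*x + 625

Expanding det(x·I − A) (e.g. by cofactor expansion or by noting that A is similar to its Jordan form J, which has the same characteristic polynomial as A) gives
  χ_A(x) = x^4 + 20*x^3 + 150*x^2 + 500*x + 625
which factors as (x + 5)^4. The eigenvalues (with algebraic multiplicities) are λ = -5 with multiplicity 4.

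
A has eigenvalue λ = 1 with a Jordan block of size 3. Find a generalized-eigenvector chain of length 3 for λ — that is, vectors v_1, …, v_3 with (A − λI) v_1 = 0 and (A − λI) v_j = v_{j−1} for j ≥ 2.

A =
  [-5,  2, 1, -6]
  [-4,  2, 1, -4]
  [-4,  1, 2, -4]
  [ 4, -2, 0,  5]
A Jordan chain for λ = 1 of length 3:
v_1 = (3, 2, 2, -2)ᵀ
v_2 = (2, 1, 1, -2)ᵀ
v_3 = (0, 1, 0, 0)ᵀ

Let N = A − (1)·I. We want v_3 with N^3 v_3 = 0 but N^2 v_3 ≠ 0; then v_{j-1} := N · v_j for j = 3, …, 2.

Pick v_3 = (0, 1, 0, 0)ᵀ.
Then v_2 = N · v_3 = (2, 1, 1, -2)ᵀ.
Then v_1 = N · v_2 = (3, 2, 2, -2)ᵀ.

Sanity check: (A − (1)·I) v_1 = (0, 0, 0, 0)ᵀ = 0. ✓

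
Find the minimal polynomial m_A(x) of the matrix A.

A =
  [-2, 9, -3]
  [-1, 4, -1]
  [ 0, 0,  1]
x^2 - 2*x + 1

The characteristic polynomial is χ_A(x) = (x - 1)^3, so the eigenvalues are known. The minimal polynomial is
  m_A(x) = Π_λ (x − λ)^{k_λ}
where k_λ is the size of the *largest* Jordan block for λ (equivalently, the smallest k with (A − λI)^k v = 0 for every generalised eigenvector v of λ).

  λ = 1: largest Jordan block has size 2, contributing (x − 1)^2

So m_A(x) = (x - 1)^2 = x^2 - 2*x + 1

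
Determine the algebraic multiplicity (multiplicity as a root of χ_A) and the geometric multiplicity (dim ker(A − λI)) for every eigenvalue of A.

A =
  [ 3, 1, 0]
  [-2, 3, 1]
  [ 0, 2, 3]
λ = 3: alg = 3, geom = 1

Step 1 — factor the characteristic polynomial to read off the algebraic multiplicities:
  χ_A(x) = (x - 3)^3

Step 2 — compute geometric multiplicities via the rank-nullity identity g(λ) = n − rank(A − λI):
  rank(A − (3)·I) = 2, so dim ker(A − (3)·I) = n − 2 = 1

Summary:
  λ = 3: algebraic multiplicity = 3, geometric multiplicity = 1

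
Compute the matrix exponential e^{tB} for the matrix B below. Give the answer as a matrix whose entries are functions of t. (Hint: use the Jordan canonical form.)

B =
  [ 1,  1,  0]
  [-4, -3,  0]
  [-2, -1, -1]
e^{tB} =
  [2*t*exp(-t) + exp(-t), t*exp(-t), 0]
  [-4*t*exp(-t), -2*t*exp(-t) + exp(-t), 0]
  [-2*t*exp(-t), -t*exp(-t), exp(-t)]

Strategy: write B = P · J · P⁻¹ where J is a Jordan canonical form, so e^{tB} = P · e^{tJ} · P⁻¹, and e^{tJ} can be computed block-by-block.

B has Jordan form
J =
  [-1,  1,  0]
  [ 0, -1,  0]
  [ 0,  0, -1]
(up to reordering of blocks).

Per-block formulas:
  For a 1×1 block at λ = -1: exp(t · [-1]) = [e^(-1t)].
  For a 2×2 Jordan block J_2(-1): exp(t · J_2(-1)) = e^(-1t)·(I + t·N), where N is the 2×2 nilpotent shift.

After assembling e^{tJ} and conjugating by P, we get:

e^{tB} =
  [2*t*exp(-t) + exp(-t), t*exp(-t), 0]
  [-4*t*exp(-t), -2*t*exp(-t) + exp(-t), 0]
  [-2*t*exp(-t), -t*exp(-t), exp(-t)]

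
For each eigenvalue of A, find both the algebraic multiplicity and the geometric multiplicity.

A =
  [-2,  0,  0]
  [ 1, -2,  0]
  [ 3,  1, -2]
λ = -2: alg = 3, geom = 1

Step 1 — factor the characteristic polynomial to read off the algebraic multiplicities:
  χ_A(x) = (x + 2)^3

Step 2 — compute geometric multiplicities via the rank-nullity identity g(λ) = n − rank(A − λI):
  rank(A − (-2)·I) = 2, so dim ker(A − (-2)·I) = n − 2 = 1

Summary:
  λ = -2: algebraic multiplicity = 3, geometric multiplicity = 1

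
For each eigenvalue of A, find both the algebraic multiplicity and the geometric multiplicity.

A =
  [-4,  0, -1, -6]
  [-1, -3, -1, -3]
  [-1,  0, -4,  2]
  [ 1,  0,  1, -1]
λ = -3: alg = 4, geom = 2

Step 1 — factor the characteristic polynomial to read off the algebraic multiplicities:
  χ_A(x) = (x + 3)^4

Step 2 — compute geometric multiplicities via the rank-nullity identity g(λ) = n − rank(A − λI):
  rank(A − (-3)·I) = 2, so dim ker(A − (-3)·I) = n − 2 = 2

Summary:
  λ = -3: algebraic multiplicity = 4, geometric multiplicity = 2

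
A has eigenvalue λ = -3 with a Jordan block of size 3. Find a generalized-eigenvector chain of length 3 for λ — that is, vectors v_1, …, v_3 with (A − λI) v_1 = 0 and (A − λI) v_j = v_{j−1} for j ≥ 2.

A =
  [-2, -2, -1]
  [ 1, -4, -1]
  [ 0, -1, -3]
A Jordan chain for λ = -3 of length 3:
v_1 = (-1, 0, -1)ᵀ
v_2 = (1, 1, 0)ᵀ
v_3 = (1, 0, 0)ᵀ

Let N = A − (-3)·I. We want v_3 with N^3 v_3 = 0 but N^2 v_3 ≠ 0; then v_{j-1} := N · v_j for j = 3, …, 2.

Pick v_3 = (1, 0, 0)ᵀ.
Then v_2 = N · v_3 = (1, 1, 0)ᵀ.
Then v_1 = N · v_2 = (-1, 0, -1)ᵀ.

Sanity check: (A − (-3)·I) v_1 = (0, 0, 0)ᵀ = 0. ✓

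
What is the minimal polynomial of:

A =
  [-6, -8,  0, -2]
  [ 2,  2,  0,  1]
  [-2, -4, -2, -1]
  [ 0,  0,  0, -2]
x^2 + 4*x + 4

The characteristic polynomial is χ_A(x) = (x + 2)^4, so the eigenvalues are known. The minimal polynomial is
  m_A(x) = Π_λ (x − λ)^{k_λ}
where k_λ is the size of the *largest* Jordan block for λ (equivalently, the smallest k with (A − λI)^k v = 0 for every generalised eigenvector v of λ).

  λ = -2: largest Jordan block has size 2, contributing (x + 2)^2

So m_A(x) = (x + 2)^2 = x^2 + 4*x + 4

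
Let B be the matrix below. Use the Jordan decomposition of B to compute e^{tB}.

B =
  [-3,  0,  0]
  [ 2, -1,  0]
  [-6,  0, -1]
e^{tB} =
  [exp(-3*t), 0, 0]
  [exp(-t) - exp(-3*t), exp(-t), 0]
  [-3*exp(-t) + 3*exp(-3*t), 0, exp(-t)]

Strategy: write B = P · J · P⁻¹ where J is a Jordan canonical form, so e^{tB} = P · e^{tJ} · P⁻¹, and e^{tJ} can be computed block-by-block.

B has Jordan form
J =
  [-3,  0,  0]
  [ 0, -1,  0]
  [ 0,  0, -1]
(up to reordering of blocks).

Per-block formulas:
  For a 1×1 block at λ = -1: exp(t · [-1]) = [e^(-1t)].
  For a 1×1 block at λ = -3: exp(t · [-3]) = [e^(-3t)].

After assembling e^{tJ} and conjugating by P, we get:

e^{tB} =
  [exp(-3*t), 0, 0]
  [exp(-t) - exp(-3*t), exp(-t), 0]
  [-3*exp(-t) + 3*exp(-3*t), 0, exp(-t)]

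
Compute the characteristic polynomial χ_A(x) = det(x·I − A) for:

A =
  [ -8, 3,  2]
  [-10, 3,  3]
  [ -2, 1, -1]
x^3 + 6*x^2 + 12*x + 8

Expanding det(x·I − A) (e.g. by cofactor expansion or by noting that A is similar to its Jordan form J, which has the same characteristic polynomial as A) gives
  χ_A(x) = x^3 + 6*x^2 + 12*x + 8
which factors as (x + 2)^3. The eigenvalues (with algebraic multiplicities) are λ = -2 with multiplicity 3.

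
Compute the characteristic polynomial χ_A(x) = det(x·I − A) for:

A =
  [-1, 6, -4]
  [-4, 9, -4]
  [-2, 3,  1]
x^3 - 9*x^2 + 27*x - 27

Expanding det(x·I − A) (e.g. by cofactor expansion or by noting that A is similar to its Jordan form J, which has the same characteristic polynomial as A) gives
  χ_A(x) = x^3 - 9*x^2 + 27*x - 27
which factors as (x - 3)^3. The eigenvalues (with algebraic multiplicities) are λ = 3 with multiplicity 3.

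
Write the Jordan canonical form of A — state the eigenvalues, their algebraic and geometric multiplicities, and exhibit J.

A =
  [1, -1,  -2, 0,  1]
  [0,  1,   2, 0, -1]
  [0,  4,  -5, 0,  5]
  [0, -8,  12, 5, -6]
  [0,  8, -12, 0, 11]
J_3(1) ⊕ J_1(5) ⊕ J_1(5)

The characteristic polynomial is
  det(x·I − A) = x^5 - 13*x^4 + 58*x^3 - 106*x^2 + 85*x - 25 = (x - 5)^2*(x - 1)^3

Eigenvalues and multiplicities (the geometric multiplicity of λ is n − rank(A − λI), which equals the number of Jordan blocks for λ):
  λ = 1: algebraic multiplicity = 3, geometric multiplicity = 1
  λ = 5: algebraic multiplicity = 2, geometric multiplicity = 2

Determining the block sizes for each eigenvalue:
  λ = 1: one block (gm = 1), so the single block has size am = 3 → block sizes [3]
  λ = 5: gm = am = 2, so every block has size 1 → block sizes [1, 1]

Assembling the blocks gives a Jordan form
J =
  [1, 1, 0, 0, 0]
  [0, 1, 1, 0, 0]
  [0, 0, 1, 0, 0]
  [0, 0, 0, 5, 0]
  [0, 0, 0, 0, 5]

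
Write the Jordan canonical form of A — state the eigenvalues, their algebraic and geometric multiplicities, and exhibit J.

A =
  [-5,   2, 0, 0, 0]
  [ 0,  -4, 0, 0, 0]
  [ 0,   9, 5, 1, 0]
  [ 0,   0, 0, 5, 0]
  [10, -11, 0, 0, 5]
J_1(-5) ⊕ J_1(-4) ⊕ J_2(5) ⊕ J_1(5)

The characteristic polynomial is
  det(x·I − A) = x^5 - 6*x^4 - 40*x^3 + 250*x^2 + 375*x - 2500 = (x - 5)^3*(x + 4)*(x + 5)

Eigenvalues and multiplicities (the geometric multiplicity of λ is n − rank(A − λI), which equals the number of Jordan blocks for λ):
  λ = -5: algebraic multiplicity = 1, geometric multiplicity = 1
  λ = -4: algebraic multiplicity = 1, geometric multiplicity = 1
  λ = 5: algebraic multiplicity = 3, geometric multiplicity = 2

Determining the block sizes for each eigenvalue:
  λ = -5: one block (gm = 1), so the single block has size am = 1 → block sizes [1]
  λ = -4: one block (gm = 1), so the single block has size am = 1 → block sizes [1]
  λ = 5: 2 blocks summing to 3 forces exactly one block of size 2 and the rest size 1 → block sizes [2, 1]

Assembling the blocks gives a Jordan form
J =
  [-5,  0, 0, 0, 0]
  [ 0, -4, 0, 0, 0]
  [ 0,  0, 5, 1, 0]
  [ 0,  0, 0, 5, 0]
  [ 0,  0, 0, 0, 5]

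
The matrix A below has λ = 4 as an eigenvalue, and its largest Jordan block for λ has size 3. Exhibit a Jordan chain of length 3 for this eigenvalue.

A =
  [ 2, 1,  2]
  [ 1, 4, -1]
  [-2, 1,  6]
A Jordan chain for λ = 4 of length 3:
v_1 = (1, 0, 1)ᵀ
v_2 = (-2, 1, -2)ᵀ
v_3 = (1, 0, 0)ᵀ

Let N = A − (4)·I. We want v_3 with N^3 v_3 = 0 but N^2 v_3 ≠ 0; then v_{j-1} := N · v_j for j = 3, …, 2.

Pick v_3 = (1, 0, 0)ᵀ.
Then v_2 = N · v_3 = (-2, 1, -2)ᵀ.
Then v_1 = N · v_2 = (1, 0, 1)ᵀ.

Sanity check: (A − (4)·I) v_1 = (0, 0, 0)ᵀ = 0. ✓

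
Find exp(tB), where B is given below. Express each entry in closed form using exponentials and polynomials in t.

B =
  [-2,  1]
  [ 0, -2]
e^{tB} =
  [exp(-2*t), t*exp(-2*t)]
  [0, exp(-2*t)]

Strategy: write B = P · J · P⁻¹ where J is a Jordan canonical form, so e^{tB} = P · e^{tJ} · P⁻¹, and e^{tJ} can be computed block-by-block.

B has Jordan form
J =
  [-2,  1]
  [ 0, -2]
(up to reordering of blocks).

Per-block formulas:
  For a 2×2 Jordan block J_2(-2): exp(t · J_2(-2)) = e^(-2t)·(I + t·N), where N is the 2×2 nilpotent shift.

After assembling e^{tJ} and conjugating by P, we get:

e^{tB} =
  [exp(-2*t), t*exp(-2*t)]
  [0, exp(-2*t)]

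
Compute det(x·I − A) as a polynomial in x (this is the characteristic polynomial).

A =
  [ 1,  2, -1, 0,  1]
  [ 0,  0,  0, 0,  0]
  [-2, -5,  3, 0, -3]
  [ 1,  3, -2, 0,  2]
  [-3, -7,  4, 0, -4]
x^5

Expanding det(x·I − A) (e.g. by cofactor expansion or by noting that A is similar to its Jordan form J, which has the same characteristic polynomial as A) gives
  χ_A(x) = x^5
which factors as x^5. The eigenvalues (with algebraic multiplicities) are λ = 0 with multiplicity 5.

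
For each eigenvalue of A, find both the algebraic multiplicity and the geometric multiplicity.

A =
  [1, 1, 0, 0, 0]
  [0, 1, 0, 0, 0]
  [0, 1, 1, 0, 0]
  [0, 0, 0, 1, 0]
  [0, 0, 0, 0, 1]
λ = 1: alg = 5, geom = 4

Step 1 — factor the characteristic polynomial to read off the algebraic multiplicities:
  χ_A(x) = (x - 1)^5

Step 2 — compute geometric multiplicities via the rank-nullity identity g(λ) = n − rank(A − λI):
  rank(A − (1)·I) = 1, so dim ker(A − (1)·I) = n − 1 = 4

Summary:
  λ = 1: algebraic multiplicity = 5, geometric multiplicity = 4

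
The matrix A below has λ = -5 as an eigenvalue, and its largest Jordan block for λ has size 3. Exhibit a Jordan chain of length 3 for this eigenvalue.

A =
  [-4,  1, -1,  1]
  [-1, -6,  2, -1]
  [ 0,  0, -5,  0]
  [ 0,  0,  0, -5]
A Jordan chain for λ = -5 of length 3:
v_1 = (1, -1, 0, 0)ᵀ
v_2 = (-1, 2, 0, 0)ᵀ
v_3 = (0, 0, 1, 0)ᵀ

Let N = A − (-5)·I. We want v_3 with N^3 v_3 = 0 but N^2 v_3 ≠ 0; then v_{j-1} := N · v_j for j = 3, …, 2.

Pick v_3 = (0, 0, 1, 0)ᵀ.
Then v_2 = N · v_3 = (-1, 2, 0, 0)ᵀ.
Then v_1 = N · v_2 = (1, -1, 0, 0)ᵀ.

Sanity check: (A − (-5)·I) v_1 = (0, 0, 0, 0)ᵀ = 0. ✓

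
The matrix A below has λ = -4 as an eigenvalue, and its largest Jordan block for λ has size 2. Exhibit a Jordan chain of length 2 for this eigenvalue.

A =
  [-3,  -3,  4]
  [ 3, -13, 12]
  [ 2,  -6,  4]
A Jordan chain for λ = -4 of length 2:
v_1 = (1, 3, 2)ᵀ
v_2 = (1, 0, 0)ᵀ

Let N = A − (-4)·I. We want v_2 with N^2 v_2 = 0 but N^1 v_2 ≠ 0; then v_{j-1} := N · v_j for j = 2, …, 2.

Pick v_2 = (1, 0, 0)ᵀ.
Then v_1 = N · v_2 = (1, 3, 2)ᵀ.

Sanity check: (A − (-4)·I) v_1 = (0, 0, 0)ᵀ = 0. ✓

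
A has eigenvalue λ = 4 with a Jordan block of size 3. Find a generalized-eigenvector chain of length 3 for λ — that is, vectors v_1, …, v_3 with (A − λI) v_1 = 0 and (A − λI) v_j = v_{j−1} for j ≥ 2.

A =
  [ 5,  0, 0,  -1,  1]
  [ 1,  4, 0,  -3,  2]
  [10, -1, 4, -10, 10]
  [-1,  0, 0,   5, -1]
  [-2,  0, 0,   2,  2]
A Jordan chain for λ = 4 of length 3:
v_1 = (0, 0, -1, 0, 0)ᵀ
v_2 = (1, 1, 10, -1, -2)ᵀ
v_3 = (1, 0, 0, 0, 0)ᵀ

Let N = A − (4)·I. We want v_3 with N^3 v_3 = 0 but N^2 v_3 ≠ 0; then v_{j-1} := N · v_j for j = 3, …, 2.

Pick v_3 = (1, 0, 0, 0, 0)ᵀ.
Then v_2 = N · v_3 = (1, 1, 10, -1, -2)ᵀ.
Then v_1 = N · v_2 = (0, 0, -1, 0, 0)ᵀ.

Sanity check: (A − (4)·I) v_1 = (0, 0, 0, 0, 0)ᵀ = 0. ✓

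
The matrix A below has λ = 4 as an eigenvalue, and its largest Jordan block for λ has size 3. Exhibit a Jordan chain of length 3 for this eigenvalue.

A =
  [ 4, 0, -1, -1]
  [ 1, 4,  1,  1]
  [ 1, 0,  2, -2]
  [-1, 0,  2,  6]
A Jordan chain for λ = 4 of length 3:
v_1 = (0, -1, -1, 1)ᵀ
v_2 = (-1, 1, -2, 2)ᵀ
v_3 = (0, 0, 1, 0)ᵀ

Let N = A − (4)·I. We want v_3 with N^3 v_3 = 0 but N^2 v_3 ≠ 0; then v_{j-1} := N · v_j for j = 3, …, 2.

Pick v_3 = (0, 0, 1, 0)ᵀ.
Then v_2 = N · v_3 = (-1, 1, -2, 2)ᵀ.
Then v_1 = N · v_2 = (0, -1, -1, 1)ᵀ.

Sanity check: (A − (4)·I) v_1 = (0, 0, 0, 0)ᵀ = 0. ✓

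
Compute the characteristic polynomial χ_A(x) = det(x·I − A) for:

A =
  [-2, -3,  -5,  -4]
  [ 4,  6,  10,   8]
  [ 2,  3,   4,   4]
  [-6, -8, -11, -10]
x^4 + 2*x^3

Expanding det(x·I − A) (e.g. by cofactor expansion or by noting that A is similar to its Jordan form J, which has the same characteristic polynomial as A) gives
  χ_A(x) = x^4 + 2*x^3
which factors as x^3*(x + 2). The eigenvalues (with algebraic multiplicities) are λ = -2 with multiplicity 1, λ = 0 with multiplicity 3.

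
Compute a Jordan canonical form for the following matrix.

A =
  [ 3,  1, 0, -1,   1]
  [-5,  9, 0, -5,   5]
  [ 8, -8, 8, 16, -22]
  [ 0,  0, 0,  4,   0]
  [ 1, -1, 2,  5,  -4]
J_3(4) ⊕ J_1(4) ⊕ J_1(4)

The characteristic polynomial is
  det(x·I − A) = x^5 - 20*x^4 + 160*x^3 - 640*x^2 + 1280*x - 1024 = (x - 4)^5

Eigenvalues and multiplicities (the geometric multiplicity of λ is n − rank(A − λI), which equals the number of Jordan blocks for λ):
  λ = 4: algebraic multiplicity = 5, geometric multiplicity = 3

Determining the block sizes for each eigenvalue:
  λ = 4: with am = 5 and gm = 3, the partition is not yet determined (e.g. several partitions of 5 into 3 parts exist). Let N = A − (4)·I. Computing rank(N^1) = 2, rank(N^2) = 1, rank(N^3) = 0; the number of blocks of size ≥ j is rank(N^{j−1}) − rank(N^j), giving [3, 1, 1]. So we have 1 block(s) of size 3, 2 block(s) of size 1 → block sizes [3, 1, 1]

Assembling the blocks gives a Jordan form
J =
  [4, 1, 0, 0, 0]
  [0, 4, 1, 0, 0]
  [0, 0, 4, 0, 0]
  [0, 0, 0, 4, 0]
  [0, 0, 0, 0, 4]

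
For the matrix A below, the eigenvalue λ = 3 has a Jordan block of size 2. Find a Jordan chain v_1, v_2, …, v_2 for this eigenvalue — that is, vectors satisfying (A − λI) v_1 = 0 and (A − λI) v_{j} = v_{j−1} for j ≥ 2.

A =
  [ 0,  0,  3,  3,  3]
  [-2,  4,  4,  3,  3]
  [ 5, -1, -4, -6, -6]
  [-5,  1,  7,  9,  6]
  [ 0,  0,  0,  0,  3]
A Jordan chain for λ = 3 of length 2:
v_1 = (0, 1, -1, 1, 0)ᵀ
v_2 = (0, 1, 0, 0, 0)ᵀ

Let N = A − (3)·I. We want v_2 with N^2 v_2 = 0 but N^1 v_2 ≠ 0; then v_{j-1} := N · v_j for j = 2, …, 2.

Pick v_2 = (0, 1, 0, 0, 0)ᵀ.
Then v_1 = N · v_2 = (0, 1, -1, 1, 0)ᵀ.

Sanity check: (A − (3)·I) v_1 = (0, 0, 0, 0, 0)ᵀ = 0. ✓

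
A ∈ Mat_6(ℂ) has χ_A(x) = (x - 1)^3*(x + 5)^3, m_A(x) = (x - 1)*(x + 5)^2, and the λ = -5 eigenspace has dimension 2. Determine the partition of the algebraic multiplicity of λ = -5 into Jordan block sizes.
Block sizes for λ = -5: [2, 1]

Step 1 — from the characteristic polynomial, algebraic multiplicity of λ = -5 is 3. From dim ker(A − (-5)·I) = 2, there are exactly 2 Jordan blocks for λ = -5.
Step 2 — from the minimal polynomial, the factor (x + 5)^2 tells us the largest block for λ = -5 has size 2.
Step 3 — with total size 3, 2 blocks, and largest block 2, the block sizes (in nonincreasing order) are [2, 1].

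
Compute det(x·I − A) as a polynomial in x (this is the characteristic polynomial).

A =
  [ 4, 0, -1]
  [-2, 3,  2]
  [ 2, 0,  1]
x^3 - 8*x^2 + 21*x - 18

Expanding det(x·I − A) (e.g. by cofactor expansion or by noting that A is similar to its Jordan form J, which has the same characteristic polynomial as A) gives
  χ_A(x) = x^3 - 8*x^2 + 21*x - 18
which factors as (x - 3)^2*(x - 2). The eigenvalues (with algebraic multiplicities) are λ = 2 with multiplicity 1, λ = 3 with multiplicity 2.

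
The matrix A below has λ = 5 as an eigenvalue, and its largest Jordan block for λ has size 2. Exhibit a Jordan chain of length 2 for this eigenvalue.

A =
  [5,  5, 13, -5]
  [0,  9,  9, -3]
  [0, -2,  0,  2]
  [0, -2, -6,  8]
A Jordan chain for λ = 5 of length 2:
v_1 = (-1, 0, 0, 0)ᵀ
v_2 = (0, 3, -2, -2)ᵀ

Let N = A − (5)·I. We want v_2 with N^2 v_2 = 0 but N^1 v_2 ≠ 0; then v_{j-1} := N · v_j for j = 2, …, 2.

Pick v_2 = (0, 3, -2, -2)ᵀ.
Then v_1 = N · v_2 = (-1, 0, 0, 0)ᵀ.

Sanity check: (A − (5)·I) v_1 = (0, 0, 0, 0)ᵀ = 0. ✓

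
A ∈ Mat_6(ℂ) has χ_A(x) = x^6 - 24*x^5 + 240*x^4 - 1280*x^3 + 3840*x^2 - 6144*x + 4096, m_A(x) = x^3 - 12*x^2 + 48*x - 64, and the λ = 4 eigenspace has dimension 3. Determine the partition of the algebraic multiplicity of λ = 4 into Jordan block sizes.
Block sizes for λ = 4: [3, 2, 1]

Step 1 — from the characteristic polynomial, algebraic multiplicity of λ = 4 is 6. From dim ker(A − (4)·I) = 3, there are exactly 3 Jordan blocks for λ = 4.
Step 2 — from the minimal polynomial, the factor (x − 4)^3 tells us the largest block for λ = 4 has size 3.
Step 3 — with total size 6, 3 blocks, and largest block 3, the block sizes (in nonincreasing order) are [3, 2, 1].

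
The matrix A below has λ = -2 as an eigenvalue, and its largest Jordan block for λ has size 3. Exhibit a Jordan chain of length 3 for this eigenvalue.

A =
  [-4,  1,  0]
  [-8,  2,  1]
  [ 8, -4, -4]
A Jordan chain for λ = -2 of length 3:
v_1 = (-4, -8, 0)ᵀ
v_2 = (-2, -8, 8)ᵀ
v_3 = (1, 0, 0)ᵀ

Let N = A − (-2)·I. We want v_3 with N^3 v_3 = 0 but N^2 v_3 ≠ 0; then v_{j-1} := N · v_j for j = 3, …, 2.

Pick v_3 = (1, 0, 0)ᵀ.
Then v_2 = N · v_3 = (-2, -8, 8)ᵀ.
Then v_1 = N · v_2 = (-4, -8, 0)ᵀ.

Sanity check: (A − (-2)·I) v_1 = (0, 0, 0)ᵀ = 0. ✓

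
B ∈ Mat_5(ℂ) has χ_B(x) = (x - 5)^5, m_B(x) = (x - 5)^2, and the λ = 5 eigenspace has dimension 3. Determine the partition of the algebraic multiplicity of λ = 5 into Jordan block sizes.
Block sizes for λ = 5: [2, 2, 1]

Step 1 — from the characteristic polynomial, algebraic multiplicity of λ = 5 is 5. From dim ker(B − (5)·I) = 3, there are exactly 3 Jordan blocks for λ = 5.
Step 2 — from the minimal polynomial, the factor (x − 5)^2 tells us the largest block for λ = 5 has size 2.
Step 3 — with total size 5, 3 blocks, and largest block 2, the block sizes (in nonincreasing order) are [2, 2, 1].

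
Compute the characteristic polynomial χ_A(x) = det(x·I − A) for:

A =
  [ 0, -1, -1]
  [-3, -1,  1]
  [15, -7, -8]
x^3 + 9*x^2 + 27*x + 27

Expanding det(x·I − A) (e.g. by cofactor expansion or by noting that A is similar to its Jordan form J, which has the same characteristic polynomial as A) gives
  χ_A(x) = x^3 + 9*x^2 + 27*x + 27
which factors as (x + 3)^3. The eigenvalues (with algebraic multiplicities) are λ = -3 with multiplicity 3.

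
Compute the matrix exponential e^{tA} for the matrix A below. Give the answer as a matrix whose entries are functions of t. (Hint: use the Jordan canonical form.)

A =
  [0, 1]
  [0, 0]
e^{tA} =
  [1, t]
  [0, 1]

Strategy: write A = P · J · P⁻¹ where J is a Jordan canonical form, so e^{tA} = P · e^{tJ} · P⁻¹, and e^{tJ} can be computed block-by-block.

A has Jordan form
J =
  [0, 1]
  [0, 0]
(up to reordering of blocks).

Per-block formulas:
  For a 2×2 Jordan block J_2(0): exp(t · J_2(0)) = e^(0t)·(I + t·N), where N is the 2×2 nilpotent shift.

After assembling e^{tJ} and conjugating by P, we get:

e^{tA} =
  [1, t]
  [0, 1]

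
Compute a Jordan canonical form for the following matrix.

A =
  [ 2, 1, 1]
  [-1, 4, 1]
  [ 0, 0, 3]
J_2(3) ⊕ J_1(3)

The characteristic polynomial is
  det(x·I − A) = x^3 - 9*x^2 + 27*x - 27 = (x - 3)^3

Eigenvalues and multiplicities (the geometric multiplicity of λ is n − rank(A − λI), which equals the number of Jordan blocks for λ):
  λ = 3: algebraic multiplicity = 3, geometric multiplicity = 2

Determining the block sizes for each eigenvalue:
  λ = 3: 2 blocks summing to 3 forces exactly one block of size 2 and the rest size 1 → block sizes [2, 1]

Assembling the blocks gives a Jordan form
J =
  [3, 1, 0]
  [0, 3, 0]
  [0, 0, 3]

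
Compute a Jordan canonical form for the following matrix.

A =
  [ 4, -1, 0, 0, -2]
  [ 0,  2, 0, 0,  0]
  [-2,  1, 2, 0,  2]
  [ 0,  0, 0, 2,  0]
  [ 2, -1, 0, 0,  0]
J_2(2) ⊕ J_1(2) ⊕ J_1(2) ⊕ J_1(2)

The characteristic polynomial is
  det(x·I − A) = x^5 - 10*x^4 + 40*x^3 - 80*x^2 + 80*x - 32 = (x - 2)^5

Eigenvalues and multiplicities (the geometric multiplicity of λ is n − rank(A − λI), which equals the number of Jordan blocks for λ):
  λ = 2: algebraic multiplicity = 5, geometric multiplicity = 4

Determining the block sizes for each eigenvalue:
  λ = 2: 4 blocks summing to 5 forces exactly one block of size 2 and the rest size 1 → block sizes [2, 1, 1, 1]

Assembling the blocks gives a Jordan form
J =
  [2, 1, 0, 0, 0]
  [0, 2, 0, 0, 0]
  [0, 0, 2, 0, 0]
  [0, 0, 0, 2, 0]
  [0, 0, 0, 0, 2]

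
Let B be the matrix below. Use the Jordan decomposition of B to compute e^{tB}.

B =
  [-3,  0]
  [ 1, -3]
e^{tB} =
  [exp(-3*t), 0]
  [t*exp(-3*t), exp(-3*t)]

Strategy: write B = P · J · P⁻¹ where J is a Jordan canonical form, so e^{tB} = P · e^{tJ} · P⁻¹, and e^{tJ} can be computed block-by-block.

B has Jordan form
J =
  [-3,  1]
  [ 0, -3]
(up to reordering of blocks).

Per-block formulas:
  For a 2×2 Jordan block J_2(-3): exp(t · J_2(-3)) = e^(-3t)·(I + t·N), where N is the 2×2 nilpotent shift.

After assembling e^{tJ} and conjugating by P, we get:

e^{tB} =
  [exp(-3*t), 0]
  [t*exp(-3*t), exp(-3*t)]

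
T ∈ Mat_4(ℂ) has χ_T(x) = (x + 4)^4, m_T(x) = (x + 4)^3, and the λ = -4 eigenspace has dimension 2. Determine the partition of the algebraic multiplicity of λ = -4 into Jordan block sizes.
Block sizes for λ = -4: [3, 1]

Step 1 — from the characteristic polynomial, algebraic multiplicity of λ = -4 is 4. From dim ker(T − (-4)·I) = 2, there are exactly 2 Jordan blocks for λ = -4.
Step 2 — from the minimal polynomial, the factor (x + 4)^3 tells us the largest block for λ = -4 has size 3.
Step 3 — with total size 4, 2 blocks, and largest block 3, the block sizes (in nonincreasing order) are [3, 1].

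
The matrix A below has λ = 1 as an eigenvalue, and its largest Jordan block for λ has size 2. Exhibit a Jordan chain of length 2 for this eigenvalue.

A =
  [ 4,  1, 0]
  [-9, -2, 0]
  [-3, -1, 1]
A Jordan chain for λ = 1 of length 2:
v_1 = (3, -9, -3)ᵀ
v_2 = (1, 0, 0)ᵀ

Let N = A − (1)·I. We want v_2 with N^2 v_2 = 0 but N^1 v_2 ≠ 0; then v_{j-1} := N · v_j for j = 2, …, 2.

Pick v_2 = (1, 0, 0)ᵀ.
Then v_1 = N · v_2 = (3, -9, -3)ᵀ.

Sanity check: (A − (1)·I) v_1 = (0, 0, 0)ᵀ = 0. ✓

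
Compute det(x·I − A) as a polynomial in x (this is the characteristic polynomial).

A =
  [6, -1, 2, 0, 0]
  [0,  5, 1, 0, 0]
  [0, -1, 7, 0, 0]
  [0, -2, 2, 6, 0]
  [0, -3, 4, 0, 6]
x^5 - 30*x^4 + 360*x^3 - 2160*x^2 + 6480*x - 7776

Expanding det(x·I − A) (e.g. by cofactor expansion or by noting that A is similar to its Jordan form J, which has the same characteristic polynomial as A) gives
  χ_A(x) = x^5 - 30*x^4 + 360*x^3 - 2160*x^2 + 6480*x - 7776
which factors as (x - 6)^5. The eigenvalues (with algebraic multiplicities) are λ = 6 with multiplicity 5.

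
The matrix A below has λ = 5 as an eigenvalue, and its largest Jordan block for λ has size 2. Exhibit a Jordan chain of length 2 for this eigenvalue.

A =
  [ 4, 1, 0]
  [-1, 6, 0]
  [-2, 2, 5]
A Jordan chain for λ = 5 of length 2:
v_1 = (-1, -1, -2)ᵀ
v_2 = (1, 0, 0)ᵀ

Let N = A − (5)·I. We want v_2 with N^2 v_2 = 0 but N^1 v_2 ≠ 0; then v_{j-1} := N · v_j for j = 2, …, 2.

Pick v_2 = (1, 0, 0)ᵀ.
Then v_1 = N · v_2 = (-1, -1, -2)ᵀ.

Sanity check: (A − (5)·I) v_1 = (0, 0, 0)ᵀ = 0. ✓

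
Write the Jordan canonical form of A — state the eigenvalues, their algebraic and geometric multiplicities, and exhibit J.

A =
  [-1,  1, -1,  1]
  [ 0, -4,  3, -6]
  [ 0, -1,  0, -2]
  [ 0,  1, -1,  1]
J_3(-1) ⊕ J_1(-1)

The characteristic polynomial is
  det(x·I − A) = x^4 + 4*x^3 + 6*x^2 + 4*x + 1 = (x + 1)^4

Eigenvalues and multiplicities (the geometric multiplicity of λ is n − rank(A − λI), which equals the number of Jordan blocks for λ):
  λ = -1: algebraic multiplicity = 4, geometric multiplicity = 2

Determining the block sizes for each eigenvalue:
  λ = -1: with am = 4 and gm = 2, the partition is not yet determined (e.g. several partitions of 4 into 2 parts exist). Let N = A − (-1)·I. Computing rank(N^1) = 2, rank(N^2) = 1, rank(N^3) = 0; the number of blocks of size ≥ j is rank(N^{j−1}) − rank(N^j), giving [2, 1, 1]. So we have 1 block(s) of size 3, 1 block(s) of size 1 → block sizes [3, 1]

Assembling the blocks gives a Jordan form
J =
  [-1,  1,  0,  0]
  [ 0, -1,  1,  0]
  [ 0,  0, -1,  0]
  [ 0,  0,  0, -1]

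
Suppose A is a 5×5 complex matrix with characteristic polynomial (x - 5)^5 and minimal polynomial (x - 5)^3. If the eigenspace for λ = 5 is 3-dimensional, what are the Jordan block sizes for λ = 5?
Block sizes for λ = 5: [3, 1, 1]

Step 1 — from the characteristic polynomial, algebraic multiplicity of λ = 5 is 5. From dim ker(A − (5)·I) = 3, there are exactly 3 Jordan blocks for λ = 5.
Step 2 — from the minimal polynomial, the factor (x − 5)^3 tells us the largest block for λ = 5 has size 3.
Step 3 — with total size 5, 3 blocks, and largest block 3, the block sizes (in nonincreasing order) are [3, 1, 1].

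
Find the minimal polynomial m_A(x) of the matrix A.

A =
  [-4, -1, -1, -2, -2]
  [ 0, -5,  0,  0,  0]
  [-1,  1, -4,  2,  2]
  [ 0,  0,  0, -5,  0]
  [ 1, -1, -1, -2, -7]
x^2 + 10*x + 25

The characteristic polynomial is χ_A(x) = (x + 5)^5, so the eigenvalues are known. The minimal polynomial is
  m_A(x) = Π_λ (x − λ)^{k_λ}
where k_λ is the size of the *largest* Jordan block for λ (equivalently, the smallest k with (A − λI)^k v = 0 for every generalised eigenvector v of λ).

  λ = -5: largest Jordan block has size 2, contributing (x + 5)^2

So m_A(x) = (x + 5)^2 = x^2 + 10*x + 25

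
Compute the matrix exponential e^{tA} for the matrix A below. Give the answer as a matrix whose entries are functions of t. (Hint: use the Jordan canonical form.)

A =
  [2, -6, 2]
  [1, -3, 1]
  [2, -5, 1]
e^{tA} =
  [t^2 + 2*t + 1, -2*t^2 - 6*t, 2*t]
  [t^2/2 + t, -t^2 - 3*t + 1, t]
  [t^2/2 + 2*t, -t^2 - 5*t, t + 1]

Strategy: write A = P · J · P⁻¹ where J is a Jordan canonical form, so e^{tA} = P · e^{tJ} · P⁻¹, and e^{tJ} can be computed block-by-block.

A has Jordan form
J =
  [0, 1, 0]
  [0, 0, 1]
  [0, 0, 0]
(up to reordering of blocks).

Per-block formulas:
  For a 3×3 Jordan block J_3(0): exp(t · J_3(0)) = e^(0t)·(I + t·N + (t^2/2)·N^2), where N is the 3×3 nilpotent shift.

After assembling e^{tJ} and conjugating by P, we get:

e^{tA} =
  [t^2 + 2*t + 1, -2*t^2 - 6*t, 2*t]
  [t^2/2 + t, -t^2 - 3*t + 1, t]
  [t^2/2 + 2*t, -t^2 - 5*t, t + 1]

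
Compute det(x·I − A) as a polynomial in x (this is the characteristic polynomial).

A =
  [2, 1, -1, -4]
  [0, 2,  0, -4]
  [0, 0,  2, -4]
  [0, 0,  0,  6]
x^4 - 12*x^3 + 48*x^2 - 80*x + 48

Expanding det(x·I − A) (e.g. by cofactor expansion or by noting that A is similar to its Jordan form J, which has the same characteristic polynomial as A) gives
  χ_A(x) = x^4 - 12*x^3 + 48*x^2 - 80*x + 48
which factors as (x - 6)*(x - 2)^3. The eigenvalues (with algebraic multiplicities) are λ = 2 with multiplicity 3, λ = 6 with multiplicity 1.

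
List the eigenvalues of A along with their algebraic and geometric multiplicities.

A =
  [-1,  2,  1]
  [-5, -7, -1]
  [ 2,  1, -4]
λ = -4: alg = 3, geom = 1

Step 1 — factor the characteristic polynomial to read off the algebraic multiplicities:
  χ_A(x) = (x + 4)^3

Step 2 — compute geometric multiplicities via the rank-nullity identity g(λ) = n − rank(A − λI):
  rank(A − (-4)·I) = 2, so dim ker(A − (-4)·I) = n − 2 = 1

Summary:
  λ = -4: algebraic multiplicity = 3, geometric multiplicity = 1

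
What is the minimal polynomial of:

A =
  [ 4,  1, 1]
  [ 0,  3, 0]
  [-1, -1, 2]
x^2 - 6*x + 9

The characteristic polynomial is χ_A(x) = (x - 3)^3, so the eigenvalues are known. The minimal polynomial is
  m_A(x) = Π_λ (x − λ)^{k_λ}
where k_λ is the size of the *largest* Jordan block for λ (equivalently, the smallest k with (A − λI)^k v = 0 for every generalised eigenvector v of λ).

  λ = 3: largest Jordan block has size 2, contributing (x − 3)^2

So m_A(x) = (x - 3)^2 = x^2 - 6*x + 9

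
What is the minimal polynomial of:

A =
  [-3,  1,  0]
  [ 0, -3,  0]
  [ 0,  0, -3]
x^2 + 6*x + 9

The characteristic polynomial is χ_A(x) = (x + 3)^3, so the eigenvalues are known. The minimal polynomial is
  m_A(x) = Π_λ (x − λ)^{k_λ}
where k_λ is the size of the *largest* Jordan block for λ (equivalently, the smallest k with (A − λI)^k v = 0 for every generalised eigenvector v of λ).

  λ = -3: largest Jordan block has size 2, contributing (x + 3)^2

So m_A(x) = (x + 3)^2 = x^2 + 6*x + 9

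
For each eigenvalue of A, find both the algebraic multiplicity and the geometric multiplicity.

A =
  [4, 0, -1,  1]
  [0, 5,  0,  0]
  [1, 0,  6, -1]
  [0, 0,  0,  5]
λ = 5: alg = 4, geom = 3

Step 1 — factor the characteristic polynomial to read off the algebraic multiplicities:
  χ_A(x) = (x - 5)^4

Step 2 — compute geometric multiplicities via the rank-nullity identity g(λ) = n − rank(A − λI):
  rank(A − (5)·I) = 1, so dim ker(A − (5)·I) = n − 1 = 3

Summary:
  λ = 5: algebraic multiplicity = 4, geometric multiplicity = 3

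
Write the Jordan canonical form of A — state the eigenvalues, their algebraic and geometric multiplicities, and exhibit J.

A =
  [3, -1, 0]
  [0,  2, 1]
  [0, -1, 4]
J_3(3)

The characteristic polynomial is
  det(x·I − A) = x^3 - 9*x^2 + 27*x - 27 = (x - 3)^3

Eigenvalues and multiplicities (the geometric multiplicity of λ is n − rank(A − λI), which equals the number of Jordan blocks for λ):
  λ = 3: algebraic multiplicity = 3, geometric multiplicity = 1

Determining the block sizes for each eigenvalue:
  λ = 3: one block (gm = 1), so the single block has size am = 3 → block sizes [3]

Assembling the blocks gives a Jordan form
J =
  [3, 1, 0]
  [0, 3, 1]
  [0, 0, 3]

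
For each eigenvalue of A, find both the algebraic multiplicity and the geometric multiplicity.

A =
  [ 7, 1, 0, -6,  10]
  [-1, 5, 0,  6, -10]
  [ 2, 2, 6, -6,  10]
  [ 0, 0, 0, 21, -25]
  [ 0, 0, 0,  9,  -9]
λ = 6: alg = 5, geom = 3

Step 1 — factor the characteristic polynomial to read off the algebraic multiplicities:
  χ_A(x) = (x - 6)^5

Step 2 — compute geometric multiplicities via the rank-nullity identity g(λ) = n − rank(A − λI):
  rank(A − (6)·I) = 2, so dim ker(A − (6)·I) = n − 2 = 3

Summary:
  λ = 6: algebraic multiplicity = 5, geometric multiplicity = 3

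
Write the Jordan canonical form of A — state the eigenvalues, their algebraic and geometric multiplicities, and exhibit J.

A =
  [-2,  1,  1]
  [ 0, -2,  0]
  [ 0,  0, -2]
J_2(-2) ⊕ J_1(-2)

The characteristic polynomial is
  det(x·I − A) = x^3 + 6*x^2 + 12*x + 8 = (x + 2)^3

Eigenvalues and multiplicities (the geometric multiplicity of λ is n − rank(A − λI), which equals the number of Jordan blocks for λ):
  λ = -2: algebraic multiplicity = 3, geometric multiplicity = 2

Determining the block sizes for each eigenvalue:
  λ = -2: 2 blocks summing to 3 forces exactly one block of size 2 and the rest size 1 → block sizes [2, 1]

Assembling the blocks gives a Jordan form
J =
  [-2,  1,  0]
  [ 0, -2,  0]
  [ 0,  0, -2]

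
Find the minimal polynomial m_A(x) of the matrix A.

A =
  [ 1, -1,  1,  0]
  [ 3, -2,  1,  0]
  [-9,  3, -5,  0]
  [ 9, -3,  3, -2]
x^3 + 6*x^2 + 12*x + 8

The characteristic polynomial is χ_A(x) = (x + 2)^4, so the eigenvalues are known. The minimal polynomial is
  m_A(x) = Π_λ (x − λ)^{k_λ}
where k_λ is the size of the *largest* Jordan block for λ (equivalently, the smallest k with (A − λI)^k v = 0 for every generalised eigenvector v of λ).

  λ = -2: largest Jordan block has size 3, contributing (x + 2)^3

So m_A(x) = (x + 2)^3 = x^3 + 6*x^2 + 12*x + 8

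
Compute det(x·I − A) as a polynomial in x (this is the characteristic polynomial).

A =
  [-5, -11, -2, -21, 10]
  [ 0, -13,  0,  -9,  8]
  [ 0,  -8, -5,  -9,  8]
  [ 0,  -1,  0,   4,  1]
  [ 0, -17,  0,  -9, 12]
x^5 + 7*x^4 - 29*x^3 - 235*x^2 + 200*x + 2000

Expanding det(x·I − A) (e.g. by cofactor expansion or by noting that A is similar to its Jordan form J, which has the same characteristic polynomial as A) gives
  χ_A(x) = x^5 + 7*x^4 - 29*x^3 - 235*x^2 + 200*x + 2000
which factors as (x - 4)^2*(x + 5)^3. The eigenvalues (with algebraic multiplicities) are λ = -5 with multiplicity 3, λ = 4 with multiplicity 2.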